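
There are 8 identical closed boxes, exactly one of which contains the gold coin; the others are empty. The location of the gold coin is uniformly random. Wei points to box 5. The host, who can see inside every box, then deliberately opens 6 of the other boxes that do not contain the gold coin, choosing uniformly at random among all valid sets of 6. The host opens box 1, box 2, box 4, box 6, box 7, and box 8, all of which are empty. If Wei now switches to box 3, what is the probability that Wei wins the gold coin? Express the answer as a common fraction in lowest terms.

7/8

Apply Bayes' rule, conditioning on where the gold coin actually is.
If it is in any of boxes 1, 2, 4, 6, 7, and 8 (prior 1/8 each): that box was opened and seen not to hold the prize — ruled out; weight (1/8)·0 = 0 each.
If it is in box 3 (prior 1/8): the host has no choice, probability 1; weight (1/8)·1 = 1/8.
If it is in box 5 (prior 1/8): the host has 7 equally likely choices, so probability 1/7; weight (1/8)·(1/7) = 1/56.
The weights sum to 1/7.
So P(the gold coin in box 3 | the host opened box 1, box 2, box 4, box 6, box 7, and box 8) = (1/8) / (1/7) = 7/8.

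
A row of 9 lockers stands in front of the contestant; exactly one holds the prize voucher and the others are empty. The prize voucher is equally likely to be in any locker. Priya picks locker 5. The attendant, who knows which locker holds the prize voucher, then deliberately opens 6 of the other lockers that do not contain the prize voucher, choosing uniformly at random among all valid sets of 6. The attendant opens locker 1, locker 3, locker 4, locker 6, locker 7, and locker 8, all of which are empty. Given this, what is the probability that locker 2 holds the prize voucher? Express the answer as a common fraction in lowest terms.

4/9

Condition on the true location of the prize voucher.
If it is in any of lockers 1, 3, 4, 6, 7, and 8 (prior 1/9 each): that locker was opened and seen not to hold the prize — ruled out; weight (1/9)·0 = 0 each.
If it is in either of lockers 2 and 9 (prior 1/9 each): the attendant has 7 equally likely choices, so probability 1/7; weight (1/9)·(1/7) = 1/63 each.
If it is in locker 5 (prior 1/9): the attendant has 28 equally likely choices, so probability 1/28; weight (1/9)·(1/28) = 1/252.
The weights sum to 1/28.
So P(the prize voucher in locker 2 | the attendant opened locker 1, locker 3, locker 4, locker 6, locker 7, and locker 8) = (1/63) / (1/28) = 4/9.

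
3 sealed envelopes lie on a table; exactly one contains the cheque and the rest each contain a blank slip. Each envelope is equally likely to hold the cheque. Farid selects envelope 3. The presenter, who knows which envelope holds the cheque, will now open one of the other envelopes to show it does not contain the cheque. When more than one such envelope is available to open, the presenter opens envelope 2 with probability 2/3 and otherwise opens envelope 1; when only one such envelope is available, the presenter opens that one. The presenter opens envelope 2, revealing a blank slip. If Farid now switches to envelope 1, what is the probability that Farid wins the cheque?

3/5

Consider each possible location of the cheque in turn.
If it is in envelope 1 (prior 1/3): only envelope 2 is available, probability 1; weight (1/3)·1 = 1/3.
If it is in envelope 2 (prior 1/3): the presenter opened envelope 2, so this case is ruled out; weight (1/3)·0 = 0.
If it is in envelope 3 (prior 1/3): envelope 2 is available, opened with probability 2/3; weight (1/3)·(2/3) = 2/9.
The weights sum to 5/9.
So P(the cheque in envelope 1 | the presenter opened envelope 2) = (1/3) / (5/9) = 3/5.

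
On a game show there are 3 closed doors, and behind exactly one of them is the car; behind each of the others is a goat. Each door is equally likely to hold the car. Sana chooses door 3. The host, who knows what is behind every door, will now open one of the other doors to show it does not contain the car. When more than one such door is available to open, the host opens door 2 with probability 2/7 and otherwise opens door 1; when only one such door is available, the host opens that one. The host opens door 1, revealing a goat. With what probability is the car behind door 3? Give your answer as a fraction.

5/12

Consider each possible location of the car in turn.
If it is behind door 1 (prior 1/3): the host opened door 1, so this case is ruled out; weight (1/3)·0 = 0.
If it is behind door 2 (prior 1/3): only door 1 is available, probability 1; weight (1/3)·1 = 1/3.
If it is behind door 3 (prior 1/3): door 2 is available but not opened, probability 5/7; weight (1/3)·(5/7) = 5/21.
The weights sum to 4/7.
So P(the car behind door 3 | the host opened door 1) = (5/21) / (4/7) = 5/12.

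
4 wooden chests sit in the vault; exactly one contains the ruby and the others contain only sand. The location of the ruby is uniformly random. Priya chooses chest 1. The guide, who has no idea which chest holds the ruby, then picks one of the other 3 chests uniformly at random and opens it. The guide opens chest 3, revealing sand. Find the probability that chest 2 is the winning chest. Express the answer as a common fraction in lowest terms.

Consider each possible location of the ruby in turn.
If it is in any of chests 1, 2, and 4 (prior 1/4 each): the guide picks chest 3 with probability 1/3 regardless, and it is not the prize; weight (1/4)·(1/3) = 1/12 each.
If it is in chest 3 (prior 1/4): the guide opened chest 3, so this case is ruled out; weight (1/4)·0 = 0.
The weights sum to 1/4.
So P(the ruby in chest 2 | the guide opened chest 3) = (1/12) / (1/4) = 1/3.

1/3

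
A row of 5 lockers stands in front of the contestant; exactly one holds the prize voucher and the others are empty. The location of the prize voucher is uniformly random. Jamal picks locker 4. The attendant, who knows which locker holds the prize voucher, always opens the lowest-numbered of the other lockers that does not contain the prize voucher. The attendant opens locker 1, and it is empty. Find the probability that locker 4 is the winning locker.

Consider each possible location of the prize voucher in turn.
If it is in locker 1 (prior 1/5): the attendant opened locker 1, so this case is ruled out; weight (1/5)·0 = 0.
If it is in any of lockers 2, 3, 4, and 5 (prior 1/5 each): locker 1 is the lowest-numbered option available, probability 1; weight (1/5)·1 = 1/5 each.
The weights sum to 4/5.
So P(the prize voucher in locker 4 | the attendant opened locker 1) = (1/5) / (4/5) = 1/4.

1/4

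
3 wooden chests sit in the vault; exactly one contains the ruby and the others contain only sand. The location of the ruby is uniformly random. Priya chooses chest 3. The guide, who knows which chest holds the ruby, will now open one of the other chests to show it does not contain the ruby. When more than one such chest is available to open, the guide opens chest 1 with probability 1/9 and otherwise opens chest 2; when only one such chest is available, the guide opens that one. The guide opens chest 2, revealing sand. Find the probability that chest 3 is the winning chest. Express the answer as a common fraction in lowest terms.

Apply Bayes' rule, conditioning on where the ruby actually is.
If it is in chest 1 (prior 1/3): only chest 2 is available, probability 1; weight (1/3)·1 = 1/3.
If it is in chest 2 (prior 1/3): the guide opened chest 2, so this case is ruled out; weight (1/3)·0 = 0.
If it is in chest 3 (prior 1/3): chest 1 is available but not opened, probability 8/9; weight (1/3)·(8/9) = 8/27.
The weights sum to 17/27.
So P(the ruby in chest 3 | the guide opened chest 2) = (8/27) / (17/27) = 8/17.

8/17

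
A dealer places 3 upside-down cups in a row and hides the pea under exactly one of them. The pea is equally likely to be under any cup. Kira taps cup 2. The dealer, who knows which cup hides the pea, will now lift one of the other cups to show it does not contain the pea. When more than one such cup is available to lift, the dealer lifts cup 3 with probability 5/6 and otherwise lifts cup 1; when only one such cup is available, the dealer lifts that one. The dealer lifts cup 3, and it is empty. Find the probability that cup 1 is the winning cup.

6/11

Condition on the true location of the pea.
If it is under cup 1 (prior 1/3): only cup 3 is available, probability 1; weight (1/3)·1 = 1/3.
If it is under cup 2 (prior 1/3): cup 3 is available, opened with probability 5/6; weight (1/3)·(5/6) = 5/18.
If it is under cup 3 (prior 1/3): the dealer opened cup 3, so this case is ruled out; weight (1/3)·0 = 0.
The weights sum to 11/18.
So P(the pea under cup 1 | the dealer opened cup 3) = (1/3) / (11/18) = 6/11.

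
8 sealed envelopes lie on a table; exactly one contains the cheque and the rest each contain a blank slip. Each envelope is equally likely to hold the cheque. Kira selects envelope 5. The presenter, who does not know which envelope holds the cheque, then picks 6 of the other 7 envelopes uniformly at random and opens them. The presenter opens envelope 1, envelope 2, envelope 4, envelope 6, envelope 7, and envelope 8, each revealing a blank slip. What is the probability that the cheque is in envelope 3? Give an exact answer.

1/2

Condition on the true location of the cheque.
If it is in any of envelopes 1, 2, 4, 6, 7, and 8 (prior 1/8 each): that envelope was opened and seen not to hold the prize — ruled out; weight (1/8)·0 = 0 each.
If it is in either of envelopes 3 and 5 (prior 1/8 each): the presenter picks exactly this set with probability 1/7 regardless, and none is the prize; weight (1/8)·(1/7) = 1/56 each.
The weights sum to 1/28.
So P(the cheque in envelope 3 | the presenter opened envelope 1, envelope 2, envelope 4, envelope 6, envelope 7, and envelope 8) = (1/56) / (1/28) = 1/2.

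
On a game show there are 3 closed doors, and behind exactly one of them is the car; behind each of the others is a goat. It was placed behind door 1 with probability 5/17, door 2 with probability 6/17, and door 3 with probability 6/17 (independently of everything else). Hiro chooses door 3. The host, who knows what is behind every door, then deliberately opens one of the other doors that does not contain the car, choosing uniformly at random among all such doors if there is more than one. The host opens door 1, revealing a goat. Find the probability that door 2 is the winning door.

2/3

Apply Bayes' rule, conditioning on where the car actually is.
If it is behind door 1 (prior 5/17): the host opened door 1, so this case is ruled out; weight (5/17)·0 = 0.
If it is behind door 2 (prior 6/17): the host has no choice, probability 1; weight (6/17)·1 = 6/17.
If it is behind door 3 (prior 6/17): the host has 2 equally likely choices, so probability 1/2; weight (6/17)·(1/2) = 3/17.
The weights sum to 9/17.
So P(the car behind door 2 | the host opened door 1) = (6/17) / (9/17) = 2/3.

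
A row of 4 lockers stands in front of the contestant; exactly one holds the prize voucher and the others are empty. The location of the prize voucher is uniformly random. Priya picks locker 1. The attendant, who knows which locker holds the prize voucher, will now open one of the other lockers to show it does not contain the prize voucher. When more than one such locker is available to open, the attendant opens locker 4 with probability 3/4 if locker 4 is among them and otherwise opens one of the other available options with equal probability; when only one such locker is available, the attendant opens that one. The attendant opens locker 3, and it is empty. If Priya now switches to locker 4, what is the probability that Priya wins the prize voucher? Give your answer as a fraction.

Condition on the true location of the prize voucher.
If it is in locker 1 (prior 1/4): locker 4 is available but not opened; locker 3 gets probability (1 − 3/4)/2 = 1/8; weight (1/4)·(1/8) = 1/32.
If it is in locker 2 (prior 1/4): locker 4 is available but not opened, probability 1/4; weight (1/4)·(1/4) = 1/16.
If it is in locker 3 (prior 1/4): the attendant opened locker 3, so this case is ruled out; weight (1/4)·0 = 0.
If it is in locker 4 (prior 1/4): locker 4 holds the prize so is unavailable; the attendant chooses uniformly among the 2 others, probability 1/2; weight (1/4)·(1/2) = 1/8.
The weights sum to 7/32.
So P(the prize voucher in locker 4 | the attendant opened locker 3) = (1/8) / (7/32) = 4/7.

4/7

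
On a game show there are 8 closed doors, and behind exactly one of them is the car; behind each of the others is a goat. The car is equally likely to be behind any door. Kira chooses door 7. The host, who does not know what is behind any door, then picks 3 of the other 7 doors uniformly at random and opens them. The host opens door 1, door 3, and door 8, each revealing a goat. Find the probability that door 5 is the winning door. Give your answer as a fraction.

Apply Bayes' rule, conditioning on where the car actually is.
If it is behind any of doors 1, 3, and 8 (prior 1/8 each): that door was opened and seen not to hold the prize — ruled out; weight (1/8)·0 = 0 each.
If it is behind any of doors 2, 4, 5, 6, and 7 (prior 1/8 each): the host picks exactly this set with probability 1/35 regardless, and none is the prize; weight (1/8)·(1/35) = 1/280 each.
The weights sum to 1/56.
So P(the car behind door 5 | the host opened door 1, door 3, and door 8) = (1/280) / (1/56) = 1/5.

1/5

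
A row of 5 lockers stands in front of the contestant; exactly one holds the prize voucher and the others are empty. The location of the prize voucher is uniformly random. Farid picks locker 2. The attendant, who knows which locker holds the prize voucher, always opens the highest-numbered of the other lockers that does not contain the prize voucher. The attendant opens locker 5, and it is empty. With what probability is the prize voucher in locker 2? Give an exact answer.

1/4

Condition on the true location of the prize voucher.
If it is in any of lockers 1, 2, 3, and 4 (prior 1/5 each): locker 5 is the highest-numbered option available, probability 1; weight (1/5)·1 = 1/5 each.
If it is in locker 5 (prior 1/5): the attendant opened locker 5, so this case is ruled out; weight (1/5)·0 = 0.
The weights sum to 4/5.
So P(the prize voucher in locker 2 | the attendant opened locker 5) = (1/5) / (4/5) = 1/4.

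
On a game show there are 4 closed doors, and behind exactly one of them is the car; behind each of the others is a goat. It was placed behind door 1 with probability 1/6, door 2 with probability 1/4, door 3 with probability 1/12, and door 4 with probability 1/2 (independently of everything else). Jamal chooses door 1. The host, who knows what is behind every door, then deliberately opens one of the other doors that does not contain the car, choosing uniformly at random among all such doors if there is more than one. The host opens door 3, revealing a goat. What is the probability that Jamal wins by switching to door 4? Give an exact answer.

18/31

Condition on the true location of the car.
If it is behind door 1 (prior 1/6): the host has 3 equally likely choices, so probability 1/3; weight (1/6)·(1/3) = 1/18.
If it is behind door 2 (prior 1/4): the host has 2 equally likely choices, so probability 1/2; weight (1/4)·(1/2) = 1/8.
If it is behind door 3 (prior 1/12): the host opened door 3, so this case is ruled out; weight (1/12)·0 = 0.
If it is behind door 4 (prior 1/2): the host has 2 equally likely choices, so probability 1/2; weight (1/2)·(1/2) = 1/4.
The weights sum to 31/72.
So P(the car behind door 4 | the host opened door 3) = (1/4) / (31/72) = 18/31.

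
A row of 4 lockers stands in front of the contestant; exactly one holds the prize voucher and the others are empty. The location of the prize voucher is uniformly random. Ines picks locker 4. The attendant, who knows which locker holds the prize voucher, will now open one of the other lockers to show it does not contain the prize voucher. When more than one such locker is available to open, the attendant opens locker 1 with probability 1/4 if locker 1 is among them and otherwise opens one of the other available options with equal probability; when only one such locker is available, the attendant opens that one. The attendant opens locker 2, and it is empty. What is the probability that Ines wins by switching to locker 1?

4/13

Consider each possible location of the prize voucher in turn.
If it is in locker 1 (prior 1/4): locker 1 holds the prize so is unavailable; the attendant chooses uniformly among the 2 others, probability 1/2; weight (1/4)·(1/2) = 1/8.
If it is in locker 2 (prior 1/4): the attendant opened locker 2, so this case is ruled out; weight (1/4)·0 = 0.
If it is in locker 3 (prior 1/4): locker 1 is available but not opened, probability 3/4; weight (1/4)·(3/4) = 3/16.
If it is in locker 4 (prior 1/4): locker 1 is available but not opened; locker 2 gets probability (1 − 1/4)/2 = 3/8; weight (1/4)·(3/8) = 3/32.
The weights sum to 13/32.
So P(the prize voucher in locker 1 | the attendant opened locker 2) = (1/8) / (13/32) = 4/13.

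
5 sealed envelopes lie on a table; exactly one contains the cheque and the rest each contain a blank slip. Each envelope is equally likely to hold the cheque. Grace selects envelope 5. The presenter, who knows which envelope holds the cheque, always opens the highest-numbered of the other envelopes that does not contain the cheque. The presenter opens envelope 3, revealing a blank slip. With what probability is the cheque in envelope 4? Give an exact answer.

1

Consider each possible location of the cheque in turn.
If it is in any of envelopes 1, 2, and 5 (prior 1/5 each): the presenter would have opened envelope 4 instead, probability 0; weight (1/5)·0 = 0 each.
If it is in envelope 3 (prior 1/5): the presenter opened envelope 3, so this case is ruled out; weight (1/5)·0 = 0.
If it is in envelope 4 (prior 1/5): envelope 3 is the highest-numbered option available, probability 1; weight (1/5)·1 = 1/5.
The weights sum to 1/5.
So P(the cheque in envelope 4 | the presenter opened envelope 3) = (1/5) / (1/5) = 1.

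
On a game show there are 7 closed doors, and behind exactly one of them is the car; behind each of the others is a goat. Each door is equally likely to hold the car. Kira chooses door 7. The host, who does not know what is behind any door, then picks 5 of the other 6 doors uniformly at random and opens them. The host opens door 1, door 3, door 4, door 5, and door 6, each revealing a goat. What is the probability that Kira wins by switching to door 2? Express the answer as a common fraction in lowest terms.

Condition on the true location of the car.
If it is behind any of doors 1, 3, 4, 5, and 6 (prior 1/7 each): that door was opened and seen not to hold the prize — ruled out; weight (1/7)·0 = 0 each.
If it is behind either of doors 2 and 7 (prior 1/7 each): the host picks exactly this set with probability 1/6 regardless, and none is the prize; weight (1/7)·(1/6) = 1/42 each.
The weights sum to 1/21.
So P(the car behind door 2 | the host opened door 1, door 3, door 4, door 5, and door 6) = (1/42) / (1/21) = 1/2.

1/2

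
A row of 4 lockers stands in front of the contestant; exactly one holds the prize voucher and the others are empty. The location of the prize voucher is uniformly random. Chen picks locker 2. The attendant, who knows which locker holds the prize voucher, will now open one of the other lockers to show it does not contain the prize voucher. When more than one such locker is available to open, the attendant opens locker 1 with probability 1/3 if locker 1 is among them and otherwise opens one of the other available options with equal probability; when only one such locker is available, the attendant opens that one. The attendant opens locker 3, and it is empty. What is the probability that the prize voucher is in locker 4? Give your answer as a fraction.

Condition on the true location of the prize voucher.
If it is in locker 1 (prior 1/4): locker 1 holds the prize so is unavailable; the attendant chooses uniformly among the 2 others, probability 1/2; weight (1/4)·(1/2) = 1/8.
If it is in locker 2 (prior 1/4): locker 1 is available but not opened; locker 3 gets probability (1 − 1/3)/2 = 1/3; weight (1/4)·(1/3) = 1/12.
If it is in locker 3 (prior 1/4): the attendant opened locker 3, so this case is ruled out; weight (1/4)·0 = 0.
If it is in locker 4 (prior 1/4): locker 1 is available but not opened, probability 2/3; weight (1/4)·(2/3) = 1/6.
The weights sum to 3/8.
So P(the prize voucher in locker 4 | the attendant opened locker 3) = (1/6) / (3/8) = 4/9.

4/9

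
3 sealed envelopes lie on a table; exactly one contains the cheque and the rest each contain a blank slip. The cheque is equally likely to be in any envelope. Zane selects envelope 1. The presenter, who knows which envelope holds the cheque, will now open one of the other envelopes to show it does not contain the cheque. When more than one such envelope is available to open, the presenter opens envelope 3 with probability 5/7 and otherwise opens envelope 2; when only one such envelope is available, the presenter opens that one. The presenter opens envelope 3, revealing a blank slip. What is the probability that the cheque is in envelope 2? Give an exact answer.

Condition on the true location of the cheque.
If it is in envelope 1 (prior 1/3): envelope 3 is available, opened with probability 5/7; weight (1/3)·(5/7) = 5/21.
If it is in envelope 2 (prior 1/3): only envelope 3 is available, probability 1; weight (1/3)·1 = 1/3.
If it is in envelope 3 (prior 1/3): the presenter opened envelope 3, so this case is ruled out; weight (1/3)·0 = 0.
The weights sum to 4/7.
So P(the cheque in envelope 2 | the presenter opened envelope 3) = (1/3) / (4/7) = 7/12.

7/12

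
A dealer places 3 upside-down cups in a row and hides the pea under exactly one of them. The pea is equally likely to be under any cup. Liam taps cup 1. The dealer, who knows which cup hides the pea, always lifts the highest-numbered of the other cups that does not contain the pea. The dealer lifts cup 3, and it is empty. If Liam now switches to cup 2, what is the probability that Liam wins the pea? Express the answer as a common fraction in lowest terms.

Consider each possible location of the pea in turn.
If it is under either of cups 1 and 2 (prior 1/3 each): cup 3 is the highest-numbered option available, probability 1; weight (1/3)·1 = 1/3 each.
If it is under cup 3 (prior 1/3): the dealer opened cup 3, so this case is ruled out; weight (1/3)·0 = 0.
The weights sum to 2/3.
So P(the pea under cup 2 | the dealer opened cup 3) = (1/3) / (2/3) = 1/2.

1/2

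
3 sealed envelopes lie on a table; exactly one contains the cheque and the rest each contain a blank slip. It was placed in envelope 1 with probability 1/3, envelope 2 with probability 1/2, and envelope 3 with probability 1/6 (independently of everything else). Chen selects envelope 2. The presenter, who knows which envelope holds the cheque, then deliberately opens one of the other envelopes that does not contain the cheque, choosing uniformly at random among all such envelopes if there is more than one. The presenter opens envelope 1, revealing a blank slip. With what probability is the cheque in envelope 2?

3/5

Consider each possible location of the cheque in turn.
If it is in envelope 1 (prior 1/3): the presenter opened envelope 1, so this case is ruled out; weight (1/3)·0 = 0.
If it is in envelope 2 (prior 1/2): the presenter has 2 equally likely choices, so probability 1/2; weight (1/2)·(1/2) = 1/4.
If it is in envelope 3 (prior 1/6): the presenter has no choice, probability 1; weight (1/6)·1 = 1/6.
The weights sum to 5/12.
So P(the cheque in envelope 2 | the presenter opened envelope 1) = (1/4) / (5/12) = 3/5.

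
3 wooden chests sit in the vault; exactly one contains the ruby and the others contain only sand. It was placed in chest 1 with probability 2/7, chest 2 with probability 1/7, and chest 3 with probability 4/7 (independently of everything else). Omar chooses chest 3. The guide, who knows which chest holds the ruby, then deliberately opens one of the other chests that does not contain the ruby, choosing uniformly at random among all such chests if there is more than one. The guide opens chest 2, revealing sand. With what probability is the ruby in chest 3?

Condition on the true location of the ruby.
If it is in chest 1 (prior 2/7): the guide has no choice, probability 1; weight (2/7)·1 = 2/7.
If it is in chest 2 (prior 1/7): the guide opened chest 2, so this case is ruled out; weight (1/7)·0 = 0.
If it is in chest 3 (prior 4/7): the guide has 2 equally likely choices, so probability 1/2; weight (4/7)·(1/2) = 2/7.
The weights sum to 4/7.
So P(the ruby in chest 3 | the guide opened chest 2) = (2/7) / (4/7) = 1/2.

1/2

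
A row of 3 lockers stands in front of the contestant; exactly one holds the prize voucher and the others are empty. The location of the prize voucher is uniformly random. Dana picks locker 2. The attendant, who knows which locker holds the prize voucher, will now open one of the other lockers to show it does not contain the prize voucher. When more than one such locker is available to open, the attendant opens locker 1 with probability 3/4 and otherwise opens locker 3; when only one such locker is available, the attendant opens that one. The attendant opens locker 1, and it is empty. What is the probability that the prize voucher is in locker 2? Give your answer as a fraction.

Consider each possible location of the prize voucher in turn.
If it is in locker 1 (prior 1/3): the attendant opened locker 1, so this case is ruled out; weight (1/3)·0 = 0.
If it is in locker 2 (prior 1/3): locker 1 is available, opened with probability 3/4; weight (1/3)·(3/4) = 1/4.
If it is in locker 3 (prior 1/3): only locker 1 is available, probability 1; weight (1/3)·1 = 1/3.
The weights sum to 7/12.
So P(the prize voucher in locker 2 | the attendant opened locker 1) = (1/4) / (7/12) = 3/7.

3/7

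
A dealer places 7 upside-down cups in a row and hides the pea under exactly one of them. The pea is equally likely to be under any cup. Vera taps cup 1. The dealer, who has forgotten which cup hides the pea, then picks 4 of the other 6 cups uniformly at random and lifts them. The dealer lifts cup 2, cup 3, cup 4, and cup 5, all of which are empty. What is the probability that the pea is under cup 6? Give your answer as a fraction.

1/3

Because the dealer chose which cups to lift without knowing where the pea is, the choice is independent of the prize location. Learning that none of the 4 opened cups holds the pea simply rules out those 4 locations and leaves the remaining 3 cups still equally likely by symmetry.
So P(the pea under cup 6) = 1/3.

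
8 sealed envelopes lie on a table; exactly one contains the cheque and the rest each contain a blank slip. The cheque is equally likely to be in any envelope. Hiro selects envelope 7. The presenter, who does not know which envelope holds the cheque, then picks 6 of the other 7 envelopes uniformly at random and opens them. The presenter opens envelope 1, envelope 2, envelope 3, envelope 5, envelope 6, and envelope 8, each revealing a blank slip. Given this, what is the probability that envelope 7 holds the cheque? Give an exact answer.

Because the presenter chose which envelopes to open without knowing where the cheque is, the choice is independent of the prize location. Learning that none of the 6 opened envelopes holds the cheque simply rules out those 6 locations and leaves the remaining 2 envelopes still equally likely by symmetry.
So P(the cheque in envelope 7) = 1/2.

1/2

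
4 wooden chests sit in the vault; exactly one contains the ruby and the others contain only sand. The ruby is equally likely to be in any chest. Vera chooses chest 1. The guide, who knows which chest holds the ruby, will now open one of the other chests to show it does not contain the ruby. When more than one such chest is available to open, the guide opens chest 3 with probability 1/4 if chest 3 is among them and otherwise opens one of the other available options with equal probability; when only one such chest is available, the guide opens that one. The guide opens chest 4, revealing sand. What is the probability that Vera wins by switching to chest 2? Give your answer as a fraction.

6/13

Condition on the true location of the ruby.
If it is in chest 1 (prior 1/4): chest 3 is available but not opened; chest 4 gets probability (1 − 1/4)/2 = 3/8; weight (1/4)·(3/8) = 3/32.
If it is in chest 2 (prior 1/4): chest 3 is available but not opened, probability 3/4; weight (1/4)·(3/4) = 3/16.
If it is in chest 3 (prior 1/4): chest 3 holds the prize so is unavailable; the guide chooses uniformly among the 2 others, probability 1/2; weight (1/4)·(1/2) = 1/8.
If it is in chest 4 (prior 1/4): the guide opened chest 4, so this case is ruled out; weight (1/4)·0 = 0.
The weights sum to 13/32.
So P(the ruby in chest 2 | the guide opened chest 4) = (3/16) / (13/32) = 6/13.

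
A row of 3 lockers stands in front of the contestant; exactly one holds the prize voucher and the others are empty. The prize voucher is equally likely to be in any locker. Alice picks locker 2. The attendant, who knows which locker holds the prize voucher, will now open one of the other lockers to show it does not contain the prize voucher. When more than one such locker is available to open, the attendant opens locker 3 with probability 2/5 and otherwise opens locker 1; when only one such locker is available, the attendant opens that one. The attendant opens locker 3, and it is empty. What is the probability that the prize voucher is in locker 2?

Condition on the true location of the prize voucher.
If it is in locker 1 (prior 1/3): only locker 3 is available, probability 1; weight (1/3)·1 = 1/3.
If it is in locker 2 (prior 1/3): locker 3 is available, opened with probability 2/5; weight (1/3)·(2/5) = 2/15.
If it is in locker 3 (prior 1/3): the attendant opened locker 3, so this case is ruled out; weight (1/3)·0 = 0.
The weights sum to 7/15.
So P(the prize voucher in locker 2 | the attendant opened locker 3) = (2/15) / (7/15) = 2/7.

2/7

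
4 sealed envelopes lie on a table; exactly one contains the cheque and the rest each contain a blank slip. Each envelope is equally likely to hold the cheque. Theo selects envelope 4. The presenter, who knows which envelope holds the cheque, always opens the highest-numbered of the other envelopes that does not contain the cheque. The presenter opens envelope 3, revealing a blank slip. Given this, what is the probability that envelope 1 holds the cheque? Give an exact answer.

1/3

Consider each possible location of the cheque in turn.
If it is in any of envelopes 1, 2, and 4 (prior 1/4 each): envelope 3 is the highest-numbered option available, probability 1; weight (1/4)·1 = 1/4 each.
If it is in envelope 3 (prior 1/4): the presenter opened envelope 3, so this case is ruled out; weight (1/4)·0 = 0.
The weights sum to 3/4.
So P(the cheque in envelope 1 | the presenter opened envelope 3) = (1/4) / (3/4) = 1/3.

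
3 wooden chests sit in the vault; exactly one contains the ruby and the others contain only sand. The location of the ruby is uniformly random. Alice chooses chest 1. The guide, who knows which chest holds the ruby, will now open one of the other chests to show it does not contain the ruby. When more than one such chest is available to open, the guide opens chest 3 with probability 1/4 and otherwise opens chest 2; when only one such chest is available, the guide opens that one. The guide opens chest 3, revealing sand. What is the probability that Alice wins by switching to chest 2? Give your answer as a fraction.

Apply Bayes' rule, conditioning on where the ruby actually is.
If it is in chest 1 (prior 1/3): chest 3 is available, opened with probability 1/4; weight (1/3)·(1/4) = 1/12.
If it is in chest 2 (prior 1/3): only chest 3 is available, probability 1; weight (1/3)·1 = 1/3.
If it is in chest 3 (prior 1/3): the guide opened chest 3, so this case is ruled out; weight (1/3)·0 = 0.
The weights sum to 5/12.
So P(the ruby in chest 2 | the guide opened chest 3) = (1/3) / (5/12) = 4/5.

4/5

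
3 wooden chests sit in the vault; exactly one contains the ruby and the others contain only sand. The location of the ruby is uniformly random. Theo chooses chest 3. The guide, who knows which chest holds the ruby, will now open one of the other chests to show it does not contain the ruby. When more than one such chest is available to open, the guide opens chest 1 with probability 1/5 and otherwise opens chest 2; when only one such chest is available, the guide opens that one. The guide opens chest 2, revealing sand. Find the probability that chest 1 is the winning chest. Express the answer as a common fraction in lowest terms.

Consider each possible location of the ruby in turn.
If it is in chest 1 (prior 1/3): only chest 2 is available, probability 1; weight (1/3)·1 = 1/3.
If it is in chest 2 (prior 1/3): the guide opened chest 2, so this case is ruled out; weight (1/3)·0 = 0.
If it is in chest 3 (prior 1/3): chest 1 is available but not opened, probability 4/5; weight (1/3)·(4/5) = 4/15.
The weights sum to 3/5.
So P(the ruby in chest 1 | the guide opened chest 2) = (1/3) / (3/5) = 5/9.

5/9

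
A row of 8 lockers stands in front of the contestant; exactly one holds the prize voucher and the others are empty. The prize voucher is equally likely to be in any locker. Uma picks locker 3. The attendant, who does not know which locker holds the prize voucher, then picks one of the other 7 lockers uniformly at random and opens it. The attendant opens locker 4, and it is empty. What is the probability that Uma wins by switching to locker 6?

Apply Bayes' rule, conditioning on where the prize voucher actually is.
If it is in any of lockers 1, 2, 3, 5, 6, 7, and 8 (prior 1/8 each): the attendant picks locker 4 with probability 1/7 regardless, and it is not the prize; weight (1/8)·(1/7) = 1/56 each.
If it is in locker 4 (prior 1/8): the attendant opened locker 4, so this case is ruled out; weight (1/8)·0 = 0.
The weights sum to 1/8.
So P(the prize voucher in locker 6 | the attendant opened locker 4) = (1/56) / (1/8) = 1/7.

1/7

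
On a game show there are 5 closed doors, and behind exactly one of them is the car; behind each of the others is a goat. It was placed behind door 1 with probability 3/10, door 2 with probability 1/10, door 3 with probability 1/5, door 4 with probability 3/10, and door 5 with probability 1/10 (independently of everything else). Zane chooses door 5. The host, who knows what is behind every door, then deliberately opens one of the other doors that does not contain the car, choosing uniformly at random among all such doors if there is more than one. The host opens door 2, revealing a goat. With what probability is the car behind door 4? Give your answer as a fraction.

Apply Bayes' rule, conditioning on where the car actually is.
If it is behind either of doors 1 and 4 (prior 3/10 each): the host has 3 equally likely choices, so probability 1/3; weight (3/10)·(1/3) = 1/10 each.
If it is behind door 2 (prior 1/10): the host opened door 2, so this case is ruled out; weight (1/10)·0 = 0.
If it is behind door 3 (prior 1/5): the host has 3 equally likely choices, so probability 1/3; weight (1/5)·(1/3) = 1/15.
If it is behind door 5 (prior 1/10): the host has 4 equally likely choices, so probability 1/4; weight (1/10)·(1/4) = 1/40.
The weights sum to 7/24.
So P(the car behind door 4 | the host opened door 2) = (1/10) / (7/24) = 12/35.

12/35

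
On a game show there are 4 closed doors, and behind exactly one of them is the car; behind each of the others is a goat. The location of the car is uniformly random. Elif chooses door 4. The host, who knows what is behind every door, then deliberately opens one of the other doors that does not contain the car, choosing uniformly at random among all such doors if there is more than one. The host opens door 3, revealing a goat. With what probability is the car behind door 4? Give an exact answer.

1/4

Apply Bayes' rule, conditioning on where the car actually is.
If it is behind either of doors 1 and 2 (prior 1/4 each): the host has 2 equally likely choices, so probability 1/2; weight (1/4)·(1/2) = 1/8 each.
If it is behind door 3 (prior 1/4): the host opened door 3, so this case is ruled out; weight (1/4)·0 = 0.
If it is behind door 4 (prior 1/4): the host has 3 equally likely choices, so probability 1/3; weight (1/4)·(1/3) = 1/12.
The weights sum to 1/3.
So P(the car behind door 4 | the host opened door 3) = (1/12) / (1/3) = 1/4.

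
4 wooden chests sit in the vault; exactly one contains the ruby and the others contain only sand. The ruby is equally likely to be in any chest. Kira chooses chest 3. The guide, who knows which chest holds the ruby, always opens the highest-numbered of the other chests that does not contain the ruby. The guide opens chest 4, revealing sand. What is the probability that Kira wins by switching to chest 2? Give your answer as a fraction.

Consider each possible location of the ruby in turn.
If it is in any of chests 1, 2, and 3 (prior 1/4 each): chest 4 is the highest-numbered option available, probability 1; weight (1/4)·1 = 1/4 each.
If it is in chest 4 (prior 1/4): the guide opened chest 4, so this case is ruled out; weight (1/4)·0 = 0.
The weights sum to 3/4.
So P(the ruby in chest 2 | the guide opened chest 4) = (1/4) / (3/4) = 1/3.

1/3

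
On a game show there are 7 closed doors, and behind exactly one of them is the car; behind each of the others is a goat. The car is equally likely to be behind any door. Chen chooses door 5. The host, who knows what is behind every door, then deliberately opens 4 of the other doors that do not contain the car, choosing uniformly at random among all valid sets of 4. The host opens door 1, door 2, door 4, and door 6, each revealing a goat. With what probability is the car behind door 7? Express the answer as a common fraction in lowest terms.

3/7

Condition on the true location of the car.
If it is behind any of doors 1, 2, 4, and 6 (prior 1/7 each): that door was opened and seen not to hold the prize — ruled out; weight (1/7)·0 = 0 each.
If it is behind either of doors 3 and 7 (prior 1/7 each): the host has 5 equally likely choices, so probability 1/5; weight (1/7)·(1/5) = 1/35 each.
If it is behind door 5 (prior 1/7): the host has 15 equally likely choices, so probability 1/15; weight (1/7)·(1/15) = 1/105.
The weights sum to 1/15.
So P(the car behind door 7 | the host opened door 1, door 2, door 4, and door 6) = (1/35) / (1/15) = 3/7.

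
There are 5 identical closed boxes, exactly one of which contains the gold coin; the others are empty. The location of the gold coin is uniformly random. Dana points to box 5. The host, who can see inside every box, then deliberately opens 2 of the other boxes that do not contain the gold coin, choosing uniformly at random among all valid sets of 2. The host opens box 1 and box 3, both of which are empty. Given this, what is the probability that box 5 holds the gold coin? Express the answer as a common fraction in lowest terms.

1/5

Consider each possible location of the gold coin in turn.
If it is in either of boxes 1 and 3 (prior 1/5 each): that box was opened and seen not to hold the prize — ruled out; weight (1/5)·0 = 0 each.
If it is in either of boxes 2 and 4 (prior 1/5 each): the host has 3 equally likely choices, so probability 1/3; weight (1/5)·(1/3) = 1/15 each.
If it is in box 5 (prior 1/5): the host has 6 equally likely choices, so probability 1/6; weight (1/5)·(1/6) = 1/30.
The weights sum to 1/6.
So P(the gold coin in box 5 | the host opened box 1 and box 3) = (1/30) / (1/6) = 1/5.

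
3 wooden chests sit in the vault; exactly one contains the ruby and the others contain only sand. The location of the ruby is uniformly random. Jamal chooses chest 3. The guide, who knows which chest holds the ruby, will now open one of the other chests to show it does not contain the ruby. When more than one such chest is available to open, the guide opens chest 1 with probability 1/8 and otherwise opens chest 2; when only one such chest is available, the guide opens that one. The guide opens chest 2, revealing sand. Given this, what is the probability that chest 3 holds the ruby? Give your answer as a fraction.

Consider each possible location of the ruby in turn.
If it is in chest 1 (prior 1/3): only chest 2 is available, probability 1; weight (1/3)·1 = 1/3.
If it is in chest 2 (prior 1/3): the guide opened chest 2, so this case is ruled out; weight (1/3)·0 = 0.
If it is in chest 3 (prior 1/3): chest 1 is available but not opened, probability 7/8; weight (1/3)·(7/8) = 7/24.
The weights sum to 5/8.
So P(the ruby in chest 3 | the guide opened chest 2) = (7/24) / (5/8) = 7/15.

7/15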